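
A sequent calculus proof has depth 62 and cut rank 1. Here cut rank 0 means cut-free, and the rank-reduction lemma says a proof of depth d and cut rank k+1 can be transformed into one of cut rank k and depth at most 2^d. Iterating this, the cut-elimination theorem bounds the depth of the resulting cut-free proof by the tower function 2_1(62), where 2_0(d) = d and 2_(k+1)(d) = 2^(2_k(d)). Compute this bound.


Each rank reduction sends depth d to at most 2^d; cut rank r needs r reductions.
2_0(62) = 62
2_1(62) = 2^62 = 4611686018427387904
Cut-free depth bound = 4611686018427387904

4611686018427387904


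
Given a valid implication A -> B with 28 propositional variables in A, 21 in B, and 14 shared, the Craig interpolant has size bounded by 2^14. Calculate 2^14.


Shared atoms = 14
Craig interpolant size bound = 2^14
= 16384

16384


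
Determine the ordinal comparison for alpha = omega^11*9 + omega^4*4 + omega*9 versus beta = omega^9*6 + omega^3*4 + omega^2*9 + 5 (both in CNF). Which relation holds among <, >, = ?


Compare term by term from highest exponent:
alpha = omega^11*9 + omega^4*4 + omega*9
beta = omega^9*6 + omega^3*4 + omega^2*9 + 5
Term 1: alpha has omega^11*9, beta has omega^9*6
Term 2: alpha has omega^4*4, beta has omega^3*4
Term 3: alpha has omega^1*9, beta has omega^2*9
Term 4: alpha has omega^0*0, beta has omega^0*5
Result: alpha > beta

alpha > beta


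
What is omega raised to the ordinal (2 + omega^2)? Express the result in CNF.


omega^(2 + omega^2):
In ordinal addition a term is absorbed by a following term of strictly larger exponent: 0 < 2, so 2 + omega^2 = omega^2.
omega raised to a CNF ordinal is a single CNF term: Result = omega^(omega^2)

omega^(omega^2)


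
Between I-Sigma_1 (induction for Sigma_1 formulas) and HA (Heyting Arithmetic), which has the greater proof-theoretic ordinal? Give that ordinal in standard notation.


Proof-theoretic ordinal of I-Sigma_1 (induction for Sigma_1 formulas): omega^omega
Proof-theoretic ordinal of HA (Heyting Arithmetic): epsilon_0
Comparing: omega^omega < epsilon_0.
The larger ordinal is epsilon_0 (from HA (Heyting Arithmetic)).

epsilon_0


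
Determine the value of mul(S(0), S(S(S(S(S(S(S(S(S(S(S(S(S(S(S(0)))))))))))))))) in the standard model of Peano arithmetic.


mul(S^1(0), S^15(0)):
S^1(0) = 1
S^15(0) = 15
1 * 15 = 15

15


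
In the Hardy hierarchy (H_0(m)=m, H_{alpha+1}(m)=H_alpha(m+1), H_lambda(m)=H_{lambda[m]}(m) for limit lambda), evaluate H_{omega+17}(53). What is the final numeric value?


H_{omega+17}(53):
Unwind the 17 successor steps: H_{omega+17}(53) = H_omega(53+17) = H_omega(70).
H_omega(m) = H_m(m) = m + m = 2m.
Result = 2 * 70 = 140

140


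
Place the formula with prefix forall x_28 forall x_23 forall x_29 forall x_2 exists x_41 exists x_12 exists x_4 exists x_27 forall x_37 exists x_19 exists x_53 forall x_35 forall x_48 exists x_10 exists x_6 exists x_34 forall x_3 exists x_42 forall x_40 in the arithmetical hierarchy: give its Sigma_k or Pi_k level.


Leading quantifier is forall, so the class is Pi.
Number of quantifier blocks = alternations + 1 = 8 + 1 = 9.
Classification: Pi_9

Pi_9


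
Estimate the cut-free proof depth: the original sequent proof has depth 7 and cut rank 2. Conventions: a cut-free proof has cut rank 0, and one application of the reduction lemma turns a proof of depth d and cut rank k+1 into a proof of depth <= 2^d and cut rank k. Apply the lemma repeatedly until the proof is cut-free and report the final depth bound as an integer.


Each rank reduction sends depth d to at most 2^d; cut rank r needs r reductions.
2_0(7) = 7
2_1(7) = 2^7 = 128
2_2(7) = 2^128 = 340282366920938463463374607431768211456
Cut-free depth bound = 340282366920938463463374607431768211456

340282366920938463463374607431768211456


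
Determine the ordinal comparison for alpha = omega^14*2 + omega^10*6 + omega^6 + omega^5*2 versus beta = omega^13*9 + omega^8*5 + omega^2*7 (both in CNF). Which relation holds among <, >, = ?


Compare term by term from highest exponent:
alpha = omega^14*2 + omega^10*6 + omega^6 + omega^5*2
beta = omega^13*9 + omega^8*5 + omega^2*7
Term 1: alpha has omega^14*2, beta has omega^13*9
Term 2: alpha has omega^10*6, beta has omega^8*5
Term 3: alpha has omega^6*1, beta has omega^2*7
Term 4: alpha has omega^5*2, beta has omega^0*0
Result: alpha > beta

alpha > beta


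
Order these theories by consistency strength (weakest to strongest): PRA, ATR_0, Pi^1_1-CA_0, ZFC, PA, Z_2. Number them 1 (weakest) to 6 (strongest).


Ordering by consistency strength:
1. PRA
2. PA
3. ATR_0
4. Pi^1_1-CA_0
5. Z_2
6. ZFC


PRA=1, ATR_0=3, Pi^1_1-CA_0=4, ZFC=6, PA=2, Z_2=5


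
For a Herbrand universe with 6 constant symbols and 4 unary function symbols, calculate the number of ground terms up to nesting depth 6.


Herbrand terms by depth:
Depth 0: 6 constants
Depth 1: 24 new terms (running total: 30)
Depth 2: 96 new terms (running total: 126)
Depth 3: 384 new terms (running total: 510)
Depth 4: 1536 new terms (running total: 2046)
Depth 5: 6144 new terms (running total: 8190)
Depth 6: 24576 new terms (running total: 32766)
Total distinct ground terms = 32766

32766


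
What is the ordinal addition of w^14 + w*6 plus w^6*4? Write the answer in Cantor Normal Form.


Ordinal addition (w^14 + w*6) + w^6*4:
alpha's leading term has exponent 14 > beta's exponent 6, so it survives.
alpha's tail term has exponent 1 < beta's exponent 6, so it is absorbed by beta.
In ordinal addition, any term followed by a strictly larger-exponent term is absorbed.
Result = w^14 + w^6*4

w^14 + w^6*4


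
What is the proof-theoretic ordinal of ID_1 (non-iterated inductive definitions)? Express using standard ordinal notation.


The proof-theoretic ordinal of ID_1 (non-iterated inductive definitions) is a standard result in ordinal analysis.
This ordinal is the supremum of order types of primitive recursive well-orderings
that the theory can prove to be well-ordered.
For ID_1 (non-iterated inductive definitions), the proof-theoretic ordinal is psi_0(epsilon_{Omega+1}).

psi_0(epsilon_{Omega+1})


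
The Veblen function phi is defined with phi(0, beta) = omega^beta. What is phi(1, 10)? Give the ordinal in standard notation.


phi(1, 10):
phi(1, beta) = epsilon_beta (the beta-th epsilon number).
phi(1, 10) = epsilon_10

epsilon_10


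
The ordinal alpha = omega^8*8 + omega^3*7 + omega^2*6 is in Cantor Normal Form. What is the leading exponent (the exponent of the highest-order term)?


CNF: omega^8*8 + omega^3*7 + omega^2*6
The leading term is omega^8*8, which has exponent 8.

8


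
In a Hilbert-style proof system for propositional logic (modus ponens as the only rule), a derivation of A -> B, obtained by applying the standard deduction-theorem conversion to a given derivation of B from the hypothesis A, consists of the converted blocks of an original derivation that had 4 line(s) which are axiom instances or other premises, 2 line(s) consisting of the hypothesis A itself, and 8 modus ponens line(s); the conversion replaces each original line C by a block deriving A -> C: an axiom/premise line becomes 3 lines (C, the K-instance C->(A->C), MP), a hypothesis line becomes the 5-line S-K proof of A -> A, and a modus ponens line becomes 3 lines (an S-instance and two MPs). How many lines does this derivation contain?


Deduction-theorem conversion, block by block:
- 4 axiom/premise lines -> 3 lines each = 12
- 2 hypothesis lines -> 5 lines each (identity proof A->A) = 10
- 8 MP lines -> 3 lines each (S-instance, MP, MP) = 24
Total = 12 + 10 + 24 = 46 lines.

46


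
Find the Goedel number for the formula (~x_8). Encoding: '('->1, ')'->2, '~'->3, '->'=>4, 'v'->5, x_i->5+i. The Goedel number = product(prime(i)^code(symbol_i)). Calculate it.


Formula: (~x_8)
Symbol codes: [1, 3, 13, 2]
Primes: [2, 3, 5, 7]
p_1^1 = 2^1 = 2
p_2^3 = 3^3 = 27
p_3^13 = 5^13 = 1220703125
p_4^2 = 7^2 = 49
Product = 3229980468750

3229980468750


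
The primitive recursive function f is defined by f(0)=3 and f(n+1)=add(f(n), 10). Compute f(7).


f(0) = 3
f(1) = add(f(0), 10) = add(3, 10) = 13
f(2) = add(f(1), 10) = add(13, 10) = 23
f(3) = add(f(2), 10) = add(23, 10) = 33
f(4) = add(f(3), 10) = add(33, 10) = 43
f(5) = add(f(4), 10) = add(43, 10) = 53
f(6) = add(f(5), 10) = add(53, 10) = 63
f(7) = add(f(6), 10) = add(63, 10) = 73


73


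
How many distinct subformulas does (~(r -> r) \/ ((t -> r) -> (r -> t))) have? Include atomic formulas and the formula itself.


Formula: (~(r -> r) \/ ((t -> r) -> (r -> t)))
Subformulas found:
  1. r
  2. t
  3. (r -> r)
  4. (r -> t)
  5. (t -> r)
  6. ~(r -> r)
  7. ((t -> r) -> (r -> t))
  8. (~(r -> r) \/ ((t -> r) -> (r -> t)))
Total distinct subformulas = 8

8


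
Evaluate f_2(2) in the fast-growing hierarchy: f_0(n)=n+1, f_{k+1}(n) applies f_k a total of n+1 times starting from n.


f_2(2) = f_1^3(2)
f_1(m) = 2m + 1.
Iterating: f_1^k(n) = 2^k*(n+1) - 1.
f_2(2) = 2^3*(2+1) - 1 = 8*3 - 1 = 23

23


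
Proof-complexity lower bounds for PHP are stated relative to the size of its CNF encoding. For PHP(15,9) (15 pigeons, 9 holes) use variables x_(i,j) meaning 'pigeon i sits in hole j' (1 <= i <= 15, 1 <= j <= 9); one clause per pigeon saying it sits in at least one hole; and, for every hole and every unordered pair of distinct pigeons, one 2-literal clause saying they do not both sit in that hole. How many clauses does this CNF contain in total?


PHP(15,9): 15 pigeons, 9 holes, 15*9 = 135 variables.
- pigeon clauses: one per pigeon -> 15 clauses
- hole clauses: 9 holes * C(15,2) = 9 * 105 -> 945 clauses
Total clauses = 15 + 945 = 960

960


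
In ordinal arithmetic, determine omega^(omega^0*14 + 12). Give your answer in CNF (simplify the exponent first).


omega^(omega^0*14 + 12):
omega^0 = 1, so the exponent is 14 + 12 = 26 (finite ordinal addition).
Result = omega^26, already a single CNF term.

omega^26


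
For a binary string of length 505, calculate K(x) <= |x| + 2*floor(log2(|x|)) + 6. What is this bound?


floor(log2(505)) = 8
2 * 8 = 16
K(x) <= 505 + 16 + 6 = 527

527


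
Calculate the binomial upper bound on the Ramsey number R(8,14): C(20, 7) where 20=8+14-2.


R(8,14) <= C(8+14-2, 8-1) = C(20, 7)
C(20, 7) = 20! / (7! * 13!)
= 77520

77520


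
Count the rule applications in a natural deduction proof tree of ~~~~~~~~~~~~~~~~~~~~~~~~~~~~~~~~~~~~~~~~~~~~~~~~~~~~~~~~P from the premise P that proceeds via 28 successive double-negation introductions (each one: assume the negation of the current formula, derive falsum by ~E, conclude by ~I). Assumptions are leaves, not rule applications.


Each double-negation introduction (from C infer ~~C) uses 2 inference nodes: one ~E (C and ~C give falsum) and one ~I (discharge ~C).
28 double negations = 28 * 2 = 56 inference nodes.

56


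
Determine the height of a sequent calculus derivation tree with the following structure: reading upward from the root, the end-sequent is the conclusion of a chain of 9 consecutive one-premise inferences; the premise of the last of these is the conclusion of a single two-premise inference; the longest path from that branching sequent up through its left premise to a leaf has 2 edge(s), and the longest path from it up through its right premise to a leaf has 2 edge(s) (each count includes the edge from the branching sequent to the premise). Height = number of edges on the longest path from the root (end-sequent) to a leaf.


Longest path through the left premise: 2 edges (measured from the branching sequent)
Longest path through the right premise: 2 edges
Height of the subtree rooted at the branching sequent: max(2, 2) = 2
The branching sequent sits 9 edges above the root (the chain of one-premise inferences), so height = 2 + 9 = 11

11


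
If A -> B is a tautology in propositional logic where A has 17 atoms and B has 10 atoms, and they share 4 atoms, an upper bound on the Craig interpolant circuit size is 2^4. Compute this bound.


Shared atoms = 4
Craig interpolant size bound = 2^4
= 16

16


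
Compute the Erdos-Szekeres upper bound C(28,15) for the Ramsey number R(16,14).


R(16,14) <= C(16+14-2, 16-1) = C(28, 15)
C(28, 15) = 28! / (15! * 13!)
= 37442160

37442160


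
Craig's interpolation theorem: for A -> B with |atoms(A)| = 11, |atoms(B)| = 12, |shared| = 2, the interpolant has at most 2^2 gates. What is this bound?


Shared atoms = 2
Craig interpolant size bound = 2^2
= 4

4


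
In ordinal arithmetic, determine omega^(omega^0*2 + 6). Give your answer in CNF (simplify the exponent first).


omega^(omega^0*2 + 6):
omega^0 = 1, so the exponent is 2 + 6 = 8 (finite ordinal addition).
Result = omega^8, already a single CNF term.

omega^8


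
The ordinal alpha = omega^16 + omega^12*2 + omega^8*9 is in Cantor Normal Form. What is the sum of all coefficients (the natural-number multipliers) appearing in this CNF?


CNF: omega^16 + omega^12*2 + omega^8*9
Coefficients: 1 + 2 + 9 = 12

12


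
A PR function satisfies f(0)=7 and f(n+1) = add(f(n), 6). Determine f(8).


f(0) = 7
f(1) = add(f(0), 6) = add(7, 6) = 13
f(2) = add(f(1), 6) = add(13, 6) = 19
f(3) = add(f(2), 6) = add(19, 6) = 25
f(4) = add(f(3), 6) = add(25, 6) = 31
f(5) = add(f(4), 6) = add(31, 6) = 37
f(6) = add(f(5), 6) = add(37, 6) = 43
f(7) = add(f(6), 6) = add(43, 6) = 49
f(8) = add(f(7), 6) = add(49, 6) = 55


55


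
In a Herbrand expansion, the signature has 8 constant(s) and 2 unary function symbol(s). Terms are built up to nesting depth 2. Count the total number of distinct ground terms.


Herbrand terms by depth:
Depth 0: 8 constants
Depth 1: 16 new terms (running total: 24)
Depth 2: 32 new terms (running total: 56)
Total distinct ground terms = 56

56


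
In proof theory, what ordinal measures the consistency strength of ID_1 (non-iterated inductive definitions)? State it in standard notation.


The proof-theoretic ordinal of ID_1 (non-iterated inductive definitions) is a standard result in ordinal analysis.
This ordinal is the supremum of order types of primitive recursive well-orderings
that the theory can prove to be well-ordered.
For ID_1 (non-iterated inductive definitions), the proof-theoretic ordinal is psi_0(epsilon_{Omega+1}).

psi_0(epsilon_{Omega+1})


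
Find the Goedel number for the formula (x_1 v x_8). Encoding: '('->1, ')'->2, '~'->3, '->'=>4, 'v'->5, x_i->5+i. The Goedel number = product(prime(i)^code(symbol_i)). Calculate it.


Formula: (x_1 v x_8)
Symbol codes: [1, 6, 5, 13, 2]
Primes: [2, 3, 5, 7, 11]
p_1^1 = 2^1 = 2
p_2^6 = 3^6 = 729
p_3^5 = 5^5 = 3125
p_4^13 = 7^13 = 96889010407
p_5^2 = 11^2 = 121
Product = 53415516993694143750

53415516993694143750


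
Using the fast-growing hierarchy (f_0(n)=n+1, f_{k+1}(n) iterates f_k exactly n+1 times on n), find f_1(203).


f_1(203) = f_0^204(203)
f_0 adds 1 each time, applied 204 times.
f_1(203) = 203 + 204 = 407

407


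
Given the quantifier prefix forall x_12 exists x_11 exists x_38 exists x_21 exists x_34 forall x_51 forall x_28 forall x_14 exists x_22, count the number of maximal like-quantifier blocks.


Alternations = 3.
Blocks = alternations + 1 = 4

4


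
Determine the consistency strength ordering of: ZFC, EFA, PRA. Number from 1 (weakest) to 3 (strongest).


Ordering by consistency strength:
1. EFA
2. PRA
3. ZFC


ZFC=3, EFA=1, PRA=2


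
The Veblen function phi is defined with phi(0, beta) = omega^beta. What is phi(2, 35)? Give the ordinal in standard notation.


phi(2, 35):
phi(2, beta) = zeta_beta (the beta-th zeta number, fixed point of epsilon).
phi(2, 35) = zeta_35

zeta_35


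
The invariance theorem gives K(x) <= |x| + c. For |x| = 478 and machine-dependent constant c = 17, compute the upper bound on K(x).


K(x) <= |x| + c = 478 + 17 = 495

495


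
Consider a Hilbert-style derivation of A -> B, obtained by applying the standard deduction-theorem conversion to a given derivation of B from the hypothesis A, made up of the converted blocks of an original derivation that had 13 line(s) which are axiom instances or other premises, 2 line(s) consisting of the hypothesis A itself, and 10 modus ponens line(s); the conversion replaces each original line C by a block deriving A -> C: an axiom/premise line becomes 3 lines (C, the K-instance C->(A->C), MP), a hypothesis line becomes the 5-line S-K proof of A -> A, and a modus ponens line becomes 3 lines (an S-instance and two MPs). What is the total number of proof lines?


Deduction-theorem conversion, block by block:
- 13 axiom/premise lines -> 3 lines each = 39
- 2 hypothesis lines -> 5 lines each (identity proof A->A) = 10
- 10 MP lines -> 3 lines each (S-instance, MP, MP) = 30
Total = 39 + 10 + 30 = 79 lines.

79


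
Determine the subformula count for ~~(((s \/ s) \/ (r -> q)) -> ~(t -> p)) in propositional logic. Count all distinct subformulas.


Formula: ~~(((s \/ s) \/ (r -> q)) -> ~(t -> p))
Subformulas found:
  1. q
  2. s
  3. r
  4. t
  5. p
  6. (s \/ s)
  7. (r -> q)
  8. (t -> p)
  9. ~(t -> p)
  10. ((s \/ s) \/ (r -> q))
  11. (((s \/ s) \/ (r -> q)) -> ~(t -> p))
  12. ~(((s \/ s) \/ (r -> q)) -> ~(t -> p))
  13. ~~(((s \/ s) \/ (r -> q)) -> ~(t -> p))
Total distinct subformulas = 13

13


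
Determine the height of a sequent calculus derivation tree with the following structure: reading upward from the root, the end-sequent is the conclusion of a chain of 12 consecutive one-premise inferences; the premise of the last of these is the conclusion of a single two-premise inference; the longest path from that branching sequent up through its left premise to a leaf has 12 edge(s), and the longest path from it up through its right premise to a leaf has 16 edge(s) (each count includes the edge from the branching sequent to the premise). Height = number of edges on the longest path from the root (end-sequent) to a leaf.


Longest path through the left premise: 12 edges (measured from the branching sequent)
Longest path through the right premise: 16 edges
Height of the subtree rooted at the branching sequent: max(12, 16) = 16
The branching sequent sits 12 edges above the root (the chain of one-premise inferences), so height = 16 + 12 = 28

28


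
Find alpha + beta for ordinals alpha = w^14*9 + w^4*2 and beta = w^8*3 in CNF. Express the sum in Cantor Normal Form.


Ordinal addition (w^14*9 + w^4*2) + w^8*3:
alpha's leading term has exponent 14 > beta's exponent 8, so it survives.
alpha's tail term has exponent 4 < beta's exponent 8, so it is absorbed by beta.
In ordinal addition, any term followed by a strictly larger-exponent term is absorbed.
Result = w^14*9 + w^8*3

w^14*9 + w^8*3


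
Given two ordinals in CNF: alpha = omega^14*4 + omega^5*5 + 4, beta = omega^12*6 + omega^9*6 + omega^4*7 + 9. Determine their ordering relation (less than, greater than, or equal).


Compare term by term from highest exponent:
alpha = omega^14*4 + omega^5*5 + 4
beta = omega^12*6 + omega^9*6 + omega^4*7 + 9
Term 1: alpha has omega^14*4, beta has omega^12*6
Term 2: alpha has omega^5*5, beta has omega^9*6
Term 3: alpha has omega^0*4, beta has omega^4*7
Term 4: alpha has omega^0*0, beta has omega^0*9
Result: alpha > beta

alpha > beta


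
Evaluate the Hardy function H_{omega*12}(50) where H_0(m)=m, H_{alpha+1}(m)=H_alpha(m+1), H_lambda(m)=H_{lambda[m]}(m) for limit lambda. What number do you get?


H_{omega*12}(50):
For the Hardy hierarchy, H_{omega*k}(n) = 2^k * n.
2^12 = 4096.
4096 * 50 = 204800

204800


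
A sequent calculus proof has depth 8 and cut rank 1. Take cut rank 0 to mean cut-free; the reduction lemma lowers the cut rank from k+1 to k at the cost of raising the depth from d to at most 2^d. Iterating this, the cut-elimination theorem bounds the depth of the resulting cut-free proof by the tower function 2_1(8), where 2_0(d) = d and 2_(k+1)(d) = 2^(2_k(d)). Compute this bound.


Each rank reduction sends depth d to at most 2^d; cut rank r needs r reductions.
2_0(8) = 8
2_1(8) = 2^8 = 256
Cut-free depth bound = 256

256


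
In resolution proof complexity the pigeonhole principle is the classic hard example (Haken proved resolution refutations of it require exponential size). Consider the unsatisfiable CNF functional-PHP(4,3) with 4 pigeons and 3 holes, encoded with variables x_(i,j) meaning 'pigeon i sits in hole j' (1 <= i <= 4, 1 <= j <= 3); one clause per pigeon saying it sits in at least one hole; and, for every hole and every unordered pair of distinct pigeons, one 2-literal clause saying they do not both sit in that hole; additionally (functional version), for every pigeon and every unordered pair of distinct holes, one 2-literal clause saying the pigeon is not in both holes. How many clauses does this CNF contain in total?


functional-PHP(4,3): 4 pigeons, 3 holes, 4*3 = 12 variables.
- pigeon clauses: one per pigeon -> 4 clauses
- hole clauses: 3 holes * C(4,2) = 3 * 6 -> 18 clauses
- functional clauses: 4 pigeons * C(3,2) = 4 * 3 -> 12 clauses
Total clauses = 4 + 18 + 12 = 34

34


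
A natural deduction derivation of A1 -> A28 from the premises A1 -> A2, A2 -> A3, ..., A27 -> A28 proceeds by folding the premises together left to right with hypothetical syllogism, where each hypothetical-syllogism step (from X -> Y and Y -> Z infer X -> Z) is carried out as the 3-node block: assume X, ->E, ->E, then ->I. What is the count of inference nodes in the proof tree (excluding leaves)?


There are 27 premises in the chain. The first HS step combines premises 1 and 2; each further premise needs one more HS step.
So 27 premises require 27 - 1 = 26 hypothetical-syllogism steps.
Each HS step uses 3 inference nodes (->E, ->E, ->I).
26 * 3 = 78 total inference nodes.

78


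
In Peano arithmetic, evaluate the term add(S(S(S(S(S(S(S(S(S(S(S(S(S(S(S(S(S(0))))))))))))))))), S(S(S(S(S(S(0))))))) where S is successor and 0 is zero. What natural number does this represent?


add(S^17(0), S^6(0)):
S^17(0) = 17
S^6(0) = 6
17 + 6 = 23

23


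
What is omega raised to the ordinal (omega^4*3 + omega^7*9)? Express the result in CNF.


omega^(omega^4*3 + omega^7*9):
In ordinal addition a term is absorbed by a following term of strictly larger exponent: 4 < 7, so omega^4*3 + omega^7*9 = omega^7*9.
omega raised to a CNF ordinal is a single CNF term: Result = omega^(omega^7*9)

omega^(omega^7*9)


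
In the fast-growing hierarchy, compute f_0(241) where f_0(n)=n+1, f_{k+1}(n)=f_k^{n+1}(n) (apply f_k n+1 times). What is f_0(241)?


f_0(241) = 241 + 1 = 242

242


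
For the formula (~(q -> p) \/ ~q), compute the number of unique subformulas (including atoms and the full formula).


Formula: (~(q -> p) \/ ~q)
Subformulas found:
  1. q
  2. p
  3. ~q
  4. (q -> p)
  5. ~(q -> p)
  6. (~(q -> p) \/ ~q)
Total distinct subformulas = 6

6


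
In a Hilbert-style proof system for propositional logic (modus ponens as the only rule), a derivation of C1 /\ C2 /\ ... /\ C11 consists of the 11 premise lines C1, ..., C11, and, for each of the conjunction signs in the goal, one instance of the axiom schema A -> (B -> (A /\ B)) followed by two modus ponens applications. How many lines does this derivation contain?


Conjoining 11 premises:
- 11 premise lines
- the goal has 10 conjunction signs; each costs 1 axiom instance + 2 MP = 3 lines: 3 * 10 = 30
Total = 11 + 30 = 41 lines.

41


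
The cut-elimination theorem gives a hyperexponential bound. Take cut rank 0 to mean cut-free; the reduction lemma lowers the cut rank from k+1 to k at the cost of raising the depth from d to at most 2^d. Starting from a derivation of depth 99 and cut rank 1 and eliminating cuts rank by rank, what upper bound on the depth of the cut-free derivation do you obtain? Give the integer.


Each rank reduction sends depth d to at most 2^d; cut rank r needs r reductions.
2_0(99) = 99
2_1(99) = 2^99 = 633825300114114700748351602688
Cut-free depth bound = 633825300114114700748351602688

633825300114114700748351602688


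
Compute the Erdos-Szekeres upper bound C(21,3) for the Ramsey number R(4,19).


R(4,19) <= C(4+19-2, 4-1) = C(21, 3)
C(21, 3) = 21! / (3! * 18!)
= 1330

1330


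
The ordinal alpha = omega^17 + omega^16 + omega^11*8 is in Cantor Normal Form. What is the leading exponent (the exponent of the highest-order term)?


CNF: omega^17 + omega^16 + omega^11*8
The leading term is omega^17, which has exponent 17.

17


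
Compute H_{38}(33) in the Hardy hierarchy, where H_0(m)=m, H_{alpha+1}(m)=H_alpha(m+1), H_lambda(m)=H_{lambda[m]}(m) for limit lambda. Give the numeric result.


H_38(33):
For finite ordinals k, H_k(n) = n + k (each successor step adds 1).
H_38(33) = 33 + 38 = 71

71


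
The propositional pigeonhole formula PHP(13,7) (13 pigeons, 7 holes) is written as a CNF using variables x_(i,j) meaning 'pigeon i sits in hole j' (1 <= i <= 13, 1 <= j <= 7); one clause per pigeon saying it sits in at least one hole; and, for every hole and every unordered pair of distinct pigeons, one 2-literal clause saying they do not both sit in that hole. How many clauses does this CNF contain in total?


PHP(13,7): 13 pigeons, 7 holes, 13*7 = 91 variables.
- pigeon clauses: one per pigeon -> 13 clauses
- hole clauses: 7 holes * C(13,2) = 7 * 78 -> 546 clauses
Total clauses = 13 + 546 = 559

559


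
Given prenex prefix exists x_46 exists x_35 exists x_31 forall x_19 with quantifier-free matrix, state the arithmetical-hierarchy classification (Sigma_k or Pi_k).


Leading quantifier is exists, so the class is Sigma.
Number of quantifier blocks = alternations + 1 = 1 + 1 = 2.
Classification: Sigma_2

Sigma_2


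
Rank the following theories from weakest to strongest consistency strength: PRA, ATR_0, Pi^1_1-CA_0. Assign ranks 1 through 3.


Ordering by consistency strength:
1. PRA
2. ATR_0
3. Pi^1_1-CA_0


PRA=1, ATR_0=2, Pi^1_1-CA_0=3


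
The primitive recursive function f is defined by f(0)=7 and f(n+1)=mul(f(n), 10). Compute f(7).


f(0) = 7
f(1) = mul(f(0), 10) = mul(7, 10) = 70
f(2) = mul(f(1), 10) = mul(70, 10) = 700
f(3) = mul(f(2), 10) = mul(700, 10) = 7000
f(4) = mul(f(3), 10) = mul(7000, 10) = 70000
f(5) = mul(f(4), 10) = mul(70000, 10) = 700000
f(6) = mul(f(5), 10) = mul(700000, 10) = 7000000
f(7) = mul(f(6), 10) = mul(7000000, 10) = 70000000


70000000


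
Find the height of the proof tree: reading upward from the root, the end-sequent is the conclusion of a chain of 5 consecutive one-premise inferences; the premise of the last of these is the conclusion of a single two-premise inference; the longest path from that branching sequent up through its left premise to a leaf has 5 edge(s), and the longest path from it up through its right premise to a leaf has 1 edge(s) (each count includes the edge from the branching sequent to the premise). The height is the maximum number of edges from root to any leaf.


Longest path through the left premise: 5 edges (measured from the branching sequent)
Longest path through the right premise: 1 edges
Height of the subtree rooted at the branching sequent: max(5, 1) = 5
The branching sequent sits 5 edges above the root (the chain of one-premise inferences), so height = 5 + 5 = 10

10


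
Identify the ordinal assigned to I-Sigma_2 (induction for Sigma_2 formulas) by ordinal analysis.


The proof-theoretic ordinal of I-Sigma_2 (induction for Sigma_2 formulas) is a standard result in ordinal analysis.
This ordinal is the supremum of order types of primitive recursive well-orderings
that the theory can prove to be well-ordered.
For I-Sigma_2 (induction for Sigma_2 formulas), the proof-theoretic ordinal is omega^(omega^omega).

omega^(omega^omega)


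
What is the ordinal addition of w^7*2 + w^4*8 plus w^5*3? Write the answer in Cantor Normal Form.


Ordinal addition (w^7*2 + w^4*8) + w^5*3:
alpha's leading term has exponent 7 > beta's exponent 5, so it survives.
alpha's tail term has exponent 4 < beta's exponent 5, so it is absorbed by beta.
In ordinal addition, any term followed by a strictly larger-exponent term is absorbed.
Result = w^7*2 + w^5*3

w^7*2 + w^5*3


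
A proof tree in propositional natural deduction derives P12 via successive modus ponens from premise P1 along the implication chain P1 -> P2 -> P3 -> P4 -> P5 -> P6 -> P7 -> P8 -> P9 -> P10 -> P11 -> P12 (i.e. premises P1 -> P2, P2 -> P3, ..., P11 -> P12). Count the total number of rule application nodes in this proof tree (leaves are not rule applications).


We have a chain: P1 -> P2 -> P3 -> P4 -> P5 -> P6 -> P7 -> P8 -> P9 -> P10 -> P11 -> P12.
Each modus ponens application produces the next variable.
The chain has 12 propositions, so 12-1 = 11 modus ponens steps.
Total inference nodes = 11

11


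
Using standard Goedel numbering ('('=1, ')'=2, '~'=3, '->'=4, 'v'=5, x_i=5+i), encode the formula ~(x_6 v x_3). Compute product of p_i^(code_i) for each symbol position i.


Formula: ~(x_6 v x_3)
Symbol codes: [3, 1, 11, 5, 8, 2]
Primes: [2, 3, 5, 7, 11, 13]
p_1^3 = 2^3 = 8
p_2^1 = 3^1 = 3
p_3^11 = 5^11 = 48828125
p_4^5 = 7^5 = 16807
p_5^8 = 11^8 = 214358881
p_6^2 = 13^2 = 169
Product = 713509361122761328125000

713509361122761328125000


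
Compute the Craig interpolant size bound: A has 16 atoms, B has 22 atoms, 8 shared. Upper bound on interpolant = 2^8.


Shared atoms = 8
Craig interpolant size bound = 2^8
= 256

256


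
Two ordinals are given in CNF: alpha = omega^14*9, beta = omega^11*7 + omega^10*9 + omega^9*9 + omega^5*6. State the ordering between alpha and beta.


Compare term by term from highest exponent:
alpha = omega^14*9
beta = omega^11*7 + omega^10*9 + omega^9*9 + omega^5*6
Term 1: alpha has omega^14*9, beta has omega^11*7
Term 2: alpha has omega^0*0, beta has omega^10*9
Term 3: alpha has omega^0*0, beta has omega^9*9
Term 4: alpha has omega^0*0, beta has omega^5*6
Result: alpha > beta

alpha > beta


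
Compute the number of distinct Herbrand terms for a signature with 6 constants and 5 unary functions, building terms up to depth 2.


Herbrand terms by depth:
Depth 0: 6 constants
Depth 1: 30 new terms (running total: 36)
Depth 2: 150 new terms (running total: 186)
Total distinct ground terms = 186

186


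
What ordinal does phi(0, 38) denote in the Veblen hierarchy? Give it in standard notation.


phi(0, 38):
phi(0, beta) = omega^beta by definition.
phi(0, 38) = omega^38

omega^38


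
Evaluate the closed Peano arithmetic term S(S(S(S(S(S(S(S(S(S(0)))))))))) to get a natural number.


Counting successors applied to 0:
10 applications of S to 0 = 10

10


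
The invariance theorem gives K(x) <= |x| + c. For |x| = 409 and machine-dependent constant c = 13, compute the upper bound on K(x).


K(x) <= |x| + c = 409 + 13 = 422

422


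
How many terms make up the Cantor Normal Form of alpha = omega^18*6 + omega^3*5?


CNF: omega^18*6 + omega^3*5
Count the summands separated by '+':
  term 1: omega^18*6
  term 2: omega^3*5
Total terms = 2

2


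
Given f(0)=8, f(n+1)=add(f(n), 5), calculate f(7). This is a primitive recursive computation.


f(0) = 8
f(1) = add(f(0), 5) = add(8, 5) = 13
f(2) = add(f(1), 5) = add(13, 5) = 18
f(3) = add(f(2), 5) = add(18, 5) = 23
f(4) = add(f(3), 5) = add(23, 5) = 28
f(5) = add(f(4), 5) = add(28, 5) = 33
f(6) = add(f(5), 5) = add(33, 5) = 38
f(7) = add(f(6), 5) = add(38, 5) = 43


43


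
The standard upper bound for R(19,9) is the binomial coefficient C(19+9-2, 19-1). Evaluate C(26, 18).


R(19,9) <= C(19+9-2, 19-1) = C(26, 18)
C(26, 18) = 26! / (18! * 8!)
= 1562275

1562275


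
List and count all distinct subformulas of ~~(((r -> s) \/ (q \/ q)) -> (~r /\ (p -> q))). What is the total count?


Formula: ~~(((r -> s) \/ (q \/ q)) -> (~r /\ (p -> q)))
Subformulas found:
  1. q
  2. s
  3. r
  4. p
  5. ~r
  6. (r -> s)
  7. (p -> q)
  8. (q \/ q)
  9. (~r /\ (p -> q))
  10. ((r -> s) \/ (q \/ q))
  11. (((r -> s) \/ (q \/ q)) -> (~r /\ (p -> q)))
  12. ~(((r -> s) \/ (q \/ q)) -> (~r /\ (p -> q)))
  13. ~~(((r -> s) \/ (q \/ q)) -> (~r /\ (p -> q)))
Total distinct subformulas = 13

13


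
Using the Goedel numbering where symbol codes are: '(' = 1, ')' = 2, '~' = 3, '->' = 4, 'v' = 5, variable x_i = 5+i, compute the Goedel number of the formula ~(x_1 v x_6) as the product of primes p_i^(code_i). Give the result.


Formula: ~(x_1 v x_6)
Symbol codes: [3, 1, 6, 5, 11, 2]
Primes: [2, 3, 5, 7, 11, 13]
p_1^3 = 2^3 = 8
p_2^1 = 3^1 = 3
p_3^6 = 5^6 = 15625
p_4^5 = 7^5 = 16807
p_5^11 = 11^11 = 285311670611
p_6^2 = 13^2 = 169
Product = 303897907089406504875000

303897907089406504875000


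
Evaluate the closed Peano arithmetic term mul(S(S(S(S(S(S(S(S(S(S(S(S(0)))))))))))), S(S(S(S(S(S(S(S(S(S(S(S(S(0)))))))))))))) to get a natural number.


mul(S^12(0), S^13(0)):
S^12(0) = 12
S^13(0) = 13
12 * 13 = 156

156


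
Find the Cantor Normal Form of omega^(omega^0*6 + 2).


omega^(omega^0*6 + 2):
omega^0 = 1, so the exponent is 6 + 2 = 8 (finite ordinal addition).
Result = omega^8, already a single CNF term.

omega^8


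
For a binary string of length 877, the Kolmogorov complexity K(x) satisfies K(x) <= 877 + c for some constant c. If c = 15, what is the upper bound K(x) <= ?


K(x) <= |x| + c = 877 + 15 = 892

892


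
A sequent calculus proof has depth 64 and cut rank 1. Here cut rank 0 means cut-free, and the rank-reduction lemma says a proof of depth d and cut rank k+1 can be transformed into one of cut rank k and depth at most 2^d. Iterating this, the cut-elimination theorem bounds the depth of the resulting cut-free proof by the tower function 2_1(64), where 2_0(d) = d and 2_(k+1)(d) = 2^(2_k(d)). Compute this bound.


Each rank reduction sends depth d to at most 2^d; cut rank r needs r reductions.
2_0(64) = 64
2_1(64) = 2^64 = 18446744073709551616
Cut-free depth bound = 18446744073709551616

18446744073709551616


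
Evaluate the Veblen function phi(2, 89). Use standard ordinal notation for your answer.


phi(2, 89):
phi(2, beta) = zeta_beta (the beta-th zeta number, fixed point of epsilon).
phi(2, 89) = zeta_89

zeta_89


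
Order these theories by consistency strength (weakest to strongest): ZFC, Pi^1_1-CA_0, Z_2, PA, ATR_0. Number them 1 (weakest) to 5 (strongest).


Ordering by consistency strength:
1. PA
2. ATR_0
3. Pi^1_1-CA_0
4. Z_2
5. ZFC


ZFC=5, Pi^1_1-CA_0=3, Z_2=4, PA=1, ATR_0=2


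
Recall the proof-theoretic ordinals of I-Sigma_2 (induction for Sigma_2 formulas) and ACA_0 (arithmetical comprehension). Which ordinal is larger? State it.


Proof-theoretic ordinal of I-Sigma_2 (induction for Sigma_2 formulas): omega^(omega^omega)
Proof-theoretic ordinal of ACA_0 (arithmetical comprehension): epsilon_0
Comparing: omega^(omega^omega) < epsilon_0.
The larger ordinal is epsilon_0 (from ACA_0 (arithmetical comprehension)).

epsilon_0


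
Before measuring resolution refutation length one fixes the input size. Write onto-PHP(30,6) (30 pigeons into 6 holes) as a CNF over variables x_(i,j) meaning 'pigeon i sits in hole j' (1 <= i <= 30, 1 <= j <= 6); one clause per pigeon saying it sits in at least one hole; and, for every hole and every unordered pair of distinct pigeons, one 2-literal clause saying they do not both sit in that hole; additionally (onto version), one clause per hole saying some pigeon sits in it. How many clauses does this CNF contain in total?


onto-PHP(30,6): 30 pigeons, 6 holes, 30*6 = 180 variables.
- pigeon clauses: one per pigeon -> 30 clauses
- hole clauses: 6 holes * C(30,2) = 6 * 435 -> 2610 clauses
- onto clauses: one per hole -> 6 clauses
Total clauses = 30 + 2610 + 6 = 2646

2646


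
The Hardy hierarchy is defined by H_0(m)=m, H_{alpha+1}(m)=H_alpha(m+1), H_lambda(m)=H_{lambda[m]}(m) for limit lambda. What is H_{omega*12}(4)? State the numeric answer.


H_{omega*12}(4):
For the Hardy hierarchy, H_{omega*k}(n) = 2^k * n.
2^12 = 4096.
4096 * 4 = 16384

16384


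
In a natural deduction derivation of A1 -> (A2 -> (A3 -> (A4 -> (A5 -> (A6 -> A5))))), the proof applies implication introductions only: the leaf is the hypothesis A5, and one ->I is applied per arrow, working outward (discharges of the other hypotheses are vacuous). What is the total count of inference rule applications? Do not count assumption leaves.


The formula has 6 arrows (->); its innermost consequent A5 is one of the antecedents,
so the proof starts from the hypothesis leaf A5 (not a rule application) and closes one arrow per ->I.
Building A1 -> (A2 -> (A3 -> (A4 -> (A5 -> (A6 -> A5))))) therefore takes 6 nested implication introductions.
Total inference nodes = 6

6


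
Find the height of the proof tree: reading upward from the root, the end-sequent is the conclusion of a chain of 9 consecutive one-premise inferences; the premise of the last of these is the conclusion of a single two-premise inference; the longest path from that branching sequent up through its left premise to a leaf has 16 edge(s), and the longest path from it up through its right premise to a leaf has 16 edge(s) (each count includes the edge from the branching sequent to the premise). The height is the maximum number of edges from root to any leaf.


Longest path through the left premise: 16 edges (measured from the branching sequent)
Longest path through the right premise: 16 edges
Height of the subtree rooted at the branching sequent: max(16, 16) = 16
The branching sequent sits 9 edges above the root (the chain of one-premise inferences), so height = 16 + 9 = 25

25


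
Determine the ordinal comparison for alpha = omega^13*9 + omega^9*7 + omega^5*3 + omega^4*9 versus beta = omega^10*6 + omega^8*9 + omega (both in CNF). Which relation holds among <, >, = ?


Compare term by term from highest exponent:
alpha = omega^13*9 + omega^9*7 + omega^5*3 + omega^4*9
beta = omega^10*6 + omega^8*9 + omega
Term 1: alpha has omega^13*9, beta has omega^10*6
Term 2: alpha has omega^9*7, beta has omega^8*9
Term 3: alpha has omega^5*3, beta has omega^1*1
Term 4: alpha has omega^4*9, beta has omega^0*0
Result: alpha > beta

alpha > beta


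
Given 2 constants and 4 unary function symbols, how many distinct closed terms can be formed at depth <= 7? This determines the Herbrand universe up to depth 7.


Herbrand terms by depth:
Depth 0: 2 constants
Depth 1: 8 new terms (running total: 10)
Depth 2: 32 new terms (running total: 42)
Depth 3: 128 new terms (running total: 170)
Depth 4: 512 new terms (running total: 682)
Depth 5: 2048 new terms (running total: 2730)
Depth 6: 8192 new terms (running total: 10922)
Depth 7: 32768 new terms (running total: 43690)
Total distinct ground terms = 43690

43690


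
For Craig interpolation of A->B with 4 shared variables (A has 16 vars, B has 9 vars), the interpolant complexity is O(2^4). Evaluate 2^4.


Shared atoms = 4
Craig interpolant size bound = 2^4
= 16

16


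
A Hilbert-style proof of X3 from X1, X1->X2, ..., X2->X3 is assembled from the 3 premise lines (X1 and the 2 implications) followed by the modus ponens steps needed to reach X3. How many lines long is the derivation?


We have 3 premise lines: X1 and 2 implications.
Each implication is detached once by MP, giving 2 MP lines.
3 premise lines + 2 MP lines = 5 total lines.

5


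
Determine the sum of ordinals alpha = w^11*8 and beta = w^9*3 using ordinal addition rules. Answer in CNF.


Ordinal addition w^11*8 + w^9*3:
Leading exponent of alpha (11) > leading exponent of beta (9).
Since alpha's term has higher exponent than beta's leading term,
the sum is simply alpha followed by beta.
Result = w^11*8 + w^9*3

w^11*8 + w^9*3


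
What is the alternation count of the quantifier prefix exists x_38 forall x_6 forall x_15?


Walk the prefix and count type changes:
  position 1: exists -> forall <-- alternation
  position 2: forall -> forall
Total alternations = 1

1


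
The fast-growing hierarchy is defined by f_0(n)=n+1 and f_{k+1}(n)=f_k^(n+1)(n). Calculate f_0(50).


f_0(50) = 50 + 1 = 51

51


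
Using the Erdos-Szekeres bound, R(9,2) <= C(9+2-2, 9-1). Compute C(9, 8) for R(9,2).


R(9,2) <= C(9+2-2, 9-1) = C(9, 8)
C(9, 8) = 9! / (8! * 1!)
= 9

9
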